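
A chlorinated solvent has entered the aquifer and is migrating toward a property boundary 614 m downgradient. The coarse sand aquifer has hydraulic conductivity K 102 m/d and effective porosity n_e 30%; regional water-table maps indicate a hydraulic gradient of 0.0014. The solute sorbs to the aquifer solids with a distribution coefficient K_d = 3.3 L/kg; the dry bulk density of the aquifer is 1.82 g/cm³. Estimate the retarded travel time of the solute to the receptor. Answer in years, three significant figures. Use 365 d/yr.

Specific discharge q = 102 × 0.0014 = 0.1428 m/d
v_s = q/n_e = 0.1428/0.30 = 0.4760 m/d
Retardation R = 1 + ρ_b·K_d/n = 1 + 1.82×3.3/0.30 = 21.02
Contaminant velocity v_c = v/R = 0.4760/21.02 = 0.02265 m/d
t = L/v_c = 614/0.02265 = 27110 d
   = 27110/365 = 74.3 yr

74.3 years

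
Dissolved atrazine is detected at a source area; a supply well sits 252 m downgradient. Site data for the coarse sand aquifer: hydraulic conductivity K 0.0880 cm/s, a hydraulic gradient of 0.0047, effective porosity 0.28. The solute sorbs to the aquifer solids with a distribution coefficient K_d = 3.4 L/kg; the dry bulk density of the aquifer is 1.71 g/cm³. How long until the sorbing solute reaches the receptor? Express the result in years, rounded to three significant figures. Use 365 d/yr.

11.8 years

K = 0.0880 cm/s × 864 = 76.03 m/d
q = Ki = 76.03 × 0.0047 = 0.3574 m/d
v_s = q/n_e = 0.3574/0.28 = 1.276 m/d
Retardation R = 1 + ρ_b·K_d/n = 1 + 1.71×3.4/0.28 = 21.76
Contaminant velocity v_c = v/R = 1.276/21.76 = 0.05864 m/d
t = L/v_c = 252/0.05864 = 4297 d
   = 4297/365 = 11.8 yr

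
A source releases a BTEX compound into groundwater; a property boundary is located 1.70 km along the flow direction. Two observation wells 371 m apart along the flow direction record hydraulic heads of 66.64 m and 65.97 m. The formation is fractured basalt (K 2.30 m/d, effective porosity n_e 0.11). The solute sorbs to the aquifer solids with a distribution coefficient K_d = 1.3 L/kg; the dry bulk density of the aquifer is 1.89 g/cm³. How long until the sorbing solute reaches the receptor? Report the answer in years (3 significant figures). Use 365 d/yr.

2880 years

Hydraulic gradient i = (66.64 − 65.97) / 371 = 0.67 / 371 = 0.001806
Darcy flux q = K·i = 2.30 × 0.001806 = 0.004154 m/d
v_s = q/n_e = 0.004154/0.11 = 0.03776 m/d
Retardation R = 1 + ρ_b·K_d/n = 1 + 1.89×1.3/0.11 = 23.34
Contaminant velocity v_c = v/R = 0.03776/23.34 = 0.001618 m/d
L = 1.70 km = 1700 m
t = L/v_c = 1700/0.001618 = 1.051e6 d
   = 1.051e6/365 = 2880 yr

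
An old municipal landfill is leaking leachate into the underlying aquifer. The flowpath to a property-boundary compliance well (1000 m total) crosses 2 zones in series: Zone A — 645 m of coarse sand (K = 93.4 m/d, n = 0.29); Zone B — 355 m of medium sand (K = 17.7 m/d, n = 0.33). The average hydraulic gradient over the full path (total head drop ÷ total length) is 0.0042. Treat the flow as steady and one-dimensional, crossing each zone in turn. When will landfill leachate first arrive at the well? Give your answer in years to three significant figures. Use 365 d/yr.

5.35 years

Continuity: the same q passes through each zone, so ΔH = q·Σ(L_j/K_j) — the zones act as resistances in series.
Σ(L/K) = 645/93.4 + 355/17.7 = 6.906 + 20.06 = 26.96 d
K_eq = L_total / Σ(L/K) = 1000 / 26.96 = 37.09 m/d
q = K_eq · i = 37.09 × 0.0042 = 0.1558 m/d (same in every zone)
Zone A: v = q/n = 0.1558/0.29 = 0.5371 m/d → t_A = 645/0.5371 = 1201 d
Zone B: v = q/n = 0.1558/0.33 = 0.4720 m/d → t_B = 355/0.4720 = 752.1 d
Total t = 1201 + 752.1 = 1953 d
   = 1953 / 365 = 5.35 yr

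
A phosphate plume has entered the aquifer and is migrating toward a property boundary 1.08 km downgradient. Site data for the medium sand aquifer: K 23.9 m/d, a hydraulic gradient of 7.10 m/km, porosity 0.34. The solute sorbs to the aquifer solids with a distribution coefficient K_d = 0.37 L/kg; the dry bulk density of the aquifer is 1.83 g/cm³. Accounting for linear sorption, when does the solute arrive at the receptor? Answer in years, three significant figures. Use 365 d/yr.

q = Ki = 23.9 × 0.0071 = 0.1697 m/d
v = Ki/n = 23.9·0.0071/0.34 = 0.4991 m/d
Retardation R = 1 + ρ_b·K_d/n = 1 + 1.83×0.37/0.34 = 2.991
Contaminant velocity v_c = v/R = 0.4991/2.991 = 0.1668 m/d
L = 1.08 km = 1080 m
t = L/v_c = 1080/0.1668 = 6473 d
   = 6473/365 = 17.7 yr

17.7 years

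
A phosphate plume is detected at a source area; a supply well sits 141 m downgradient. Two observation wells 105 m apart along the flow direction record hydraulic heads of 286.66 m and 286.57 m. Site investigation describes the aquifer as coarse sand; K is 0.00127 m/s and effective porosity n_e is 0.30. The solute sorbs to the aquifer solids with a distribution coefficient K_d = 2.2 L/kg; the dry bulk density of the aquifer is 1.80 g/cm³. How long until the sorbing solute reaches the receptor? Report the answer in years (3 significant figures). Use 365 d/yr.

Hydraulic gradient i = (286.66 − 286.57) / 105 = 0.09 / 105 = 8.571e-4
K = 0.00127 m/s × 86400 s/d = 109.7 m/d
q = Ki = 109.7 × 8.571e-4 = 0.09405 m/d
Average linear velocity = 0.09405 / 0.30 = 0.3135 m/d
Retardation R = 1 + ρ_b·K_d/n = 1 + 1.80×2.2/0.30 = 14.20
Contaminant velocity v_c = v/R = 0.3135/14.20 = 0.02208 m/d
t = L/v_c = 141/0.02208 = 6386 d
   = 6386/365 = 17.5 yr

17.5 years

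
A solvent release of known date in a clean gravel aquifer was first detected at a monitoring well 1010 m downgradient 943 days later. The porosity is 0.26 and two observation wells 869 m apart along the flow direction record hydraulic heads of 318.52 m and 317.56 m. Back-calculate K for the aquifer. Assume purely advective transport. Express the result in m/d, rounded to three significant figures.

Hydraulic gradient i = (318.52 − 317.56) / 869 = 0.96 / 869 = 0.001105
v = L / t = 1010 / 943 = 1.071 m/d
K = v · n / i = 1.071 × 0.26 / 0.001105 = 252 m/d

252 m/d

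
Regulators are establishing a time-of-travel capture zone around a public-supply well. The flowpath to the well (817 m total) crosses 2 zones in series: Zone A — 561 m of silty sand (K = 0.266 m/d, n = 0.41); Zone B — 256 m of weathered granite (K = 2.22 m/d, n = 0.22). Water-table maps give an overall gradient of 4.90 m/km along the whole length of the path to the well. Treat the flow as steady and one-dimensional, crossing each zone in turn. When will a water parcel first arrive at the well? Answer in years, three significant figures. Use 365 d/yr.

436 years

Continuity: the same q passes through each zone, so ΔH = q·Σ(L_j/K_j) — the zones act as resistances in series.
Σ(L/K) = 561/0.266 + 256/2.22 = 2109 + 115.3 = 2224 d
K_eq = L_total / Σ(L/K) = 817 / 2224 = 0.3673 m/d
q = K_eq · i = 0.3673 × 0.0049 = 0.001800 m/d (same in every zone)
Zone A: v = q/n = 0.001800/0.41 = 0.004390 m/d → t_A = 561/0.004390 = 127800 d
Zone B: v = q/n = 0.001800/0.22 = 0.008181 m/d → t_B = 256/0.008181 = 31290 d
Total t = 127800 + 31290 = 159100 d
   = 159100 / 365 = 436 yr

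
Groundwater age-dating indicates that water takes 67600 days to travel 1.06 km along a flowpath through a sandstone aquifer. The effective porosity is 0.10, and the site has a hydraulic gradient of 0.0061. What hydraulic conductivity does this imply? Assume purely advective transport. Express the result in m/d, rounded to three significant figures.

0.257 m/d

L = 1.06 km = 1060 m
v = L / t = 1060 / 67600 = 0.01568 m/d
K = v · n / i = 0.01568 × 0.10 / 0.0061 = 0.257 m/d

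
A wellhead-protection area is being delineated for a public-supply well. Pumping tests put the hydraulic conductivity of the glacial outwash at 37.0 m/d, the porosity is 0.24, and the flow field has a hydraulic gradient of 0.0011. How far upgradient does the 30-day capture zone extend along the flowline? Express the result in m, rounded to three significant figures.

5.09 m

Specific discharge q = 37.0 × 0.0011 = 0.04070 m/d
Average linear velocity = 0.04070 / 0.24 = 0.1696 m/d
L = v × T = 0.1696 × 30 = 5.088 m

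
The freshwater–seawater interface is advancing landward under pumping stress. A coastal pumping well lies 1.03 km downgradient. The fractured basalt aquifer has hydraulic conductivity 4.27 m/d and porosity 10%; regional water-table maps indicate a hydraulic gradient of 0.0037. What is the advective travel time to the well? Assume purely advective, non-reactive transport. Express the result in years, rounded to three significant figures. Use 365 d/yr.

Specific discharge q = 4.27 × 0.0037 = 0.01580 m/d
Seepage velocity v = q / n = 0.01580 / 0.10 = 0.1580 m/d
L = 1.03 km = 1030 m
t = L / v = 1030 / 0.1580 = 6519 d
   = 6519 / 365 = 17.9 yr

17.9 years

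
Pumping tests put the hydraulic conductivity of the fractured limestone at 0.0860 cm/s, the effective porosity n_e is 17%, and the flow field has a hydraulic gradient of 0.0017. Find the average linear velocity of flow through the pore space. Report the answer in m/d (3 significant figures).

0.743 m/d

K = 0.0860 cm/s × 864 = 74.30 m/d
q = Ki = 74.30 × 0.0017 = 0.1263 m/d
v_s = q/n_e = 0.1263/0.17 = 0.7430 m/d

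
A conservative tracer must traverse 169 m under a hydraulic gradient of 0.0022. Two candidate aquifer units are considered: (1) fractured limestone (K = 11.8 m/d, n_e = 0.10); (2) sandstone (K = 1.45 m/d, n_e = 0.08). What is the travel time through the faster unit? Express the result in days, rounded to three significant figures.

Unit 1 (fractured limestone): v = 11.8×0.0022/0.10 = 0.2596 m/d, t = 169/0.2596 = 651.0 d
Unit 2 (sandstone): v = 1.45×0.0022/0.08 = 0.03988 m/d, t = 169/0.03988 = 4238 d
Faster unit: t = 651 d

651 days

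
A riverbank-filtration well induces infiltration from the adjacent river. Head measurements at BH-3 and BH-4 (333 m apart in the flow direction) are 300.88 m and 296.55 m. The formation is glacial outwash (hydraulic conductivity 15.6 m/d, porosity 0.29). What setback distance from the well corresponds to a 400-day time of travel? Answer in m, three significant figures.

280 m

Hydraulic gradient i = (300.88 − 296.55) / 333 = 4.33 / 333 = 0.01300
q = Ki = 15.6 × 0.01300 = 0.2028 m/d
v = Ki/n = 15.6·0.01300/0.29 = 0.6995 m/d
L = v × T = 0.6995 × 400 = 279.8 m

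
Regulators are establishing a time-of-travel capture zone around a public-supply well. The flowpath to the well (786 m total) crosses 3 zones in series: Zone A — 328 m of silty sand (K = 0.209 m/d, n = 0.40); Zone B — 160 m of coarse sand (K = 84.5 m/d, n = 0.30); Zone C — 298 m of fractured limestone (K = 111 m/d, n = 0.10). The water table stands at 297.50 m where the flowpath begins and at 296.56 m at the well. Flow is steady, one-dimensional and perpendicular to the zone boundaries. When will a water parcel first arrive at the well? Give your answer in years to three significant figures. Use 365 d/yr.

959 years

Total head drop ΔH = 297.50 − 296.56 = 0.94 m
Continuity: the same q passes through each zone, so ΔH = q·Σ(L_j/K_j) — the zones act as resistances in series.
Σ(L/K) = 328/0.209 + 160/84.5 + 298/111 = 1569 + 1.893 + 2.685 = 1574 d
q = ΔH / Σ(L/K) = 0.94 / 1574 = 5.972e-4 m/d (same in every zone)
Zone A: v = q/n = 5.972e-4/0.40 = 0.001493 m/d → t_A = 328/0.001493 = 219700 d
Zone B: v = q/n = 5.972e-4/0.30 = 0.001991 m/d → t_B = 160/0.001991 = 80370 d
Zone C: v = q/n = 5.972e-4/0.10 = 0.005972 m/d → t_C = 298/0.005972 = 49900 d
Total t = 219700 + 80370 + 49900 = 350000 d
   = 350000 / 365 = 959 yr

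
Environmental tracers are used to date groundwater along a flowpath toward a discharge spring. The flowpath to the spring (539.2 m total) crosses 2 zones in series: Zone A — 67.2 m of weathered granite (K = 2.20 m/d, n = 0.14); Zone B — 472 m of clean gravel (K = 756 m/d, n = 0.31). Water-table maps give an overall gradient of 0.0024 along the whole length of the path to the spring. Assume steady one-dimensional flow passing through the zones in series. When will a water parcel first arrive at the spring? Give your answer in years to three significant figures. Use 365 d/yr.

10.3 years

Steady 1-D flow in series ⇒ the Darcy flux q is identical in every zone and the zone head losses add (resistances L/K in series).
Σ(L/K) = 67.2/2.20 + 472/756 = 30.55 + 0.6243 = 31.17 d
K_eq = L_total / Σ(L/K) = 539.2 / 31.17 = 17.30 m/d
q = K_eq · i = 17.30 × 0.0024 = 0.04152 m/d (same in every zone)
Zone A: v = q/n = 0.04152/0.14 = 0.2966 m/d → t_A = 67.2/0.2966 = 226.6 d
Zone B: v = q/n = 0.04152/0.31 = 0.1339 m/d → t_B = 472/0.1339 = 3524 d
Total t = 226.6 + 3524 = 3751 d
   = 3751 / 365 = 10.3 yr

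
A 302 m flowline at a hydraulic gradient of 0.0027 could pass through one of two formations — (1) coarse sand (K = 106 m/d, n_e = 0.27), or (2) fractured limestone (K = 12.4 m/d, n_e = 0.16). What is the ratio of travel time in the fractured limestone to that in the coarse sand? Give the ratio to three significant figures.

Unit 1 (coarse sand): v = 106×0.0027/0.27 = 1.060 m/d, t = 302/1.060 = 284.9 d
Unit 2 (fractured limestone): v = 12.4×0.0027/0.16 = 0.2093 m/d, t = 302/0.2093 = 1443 d
t(fractured limestone) / t(coarse sand) = 1443/284.9 = 5.07

5.07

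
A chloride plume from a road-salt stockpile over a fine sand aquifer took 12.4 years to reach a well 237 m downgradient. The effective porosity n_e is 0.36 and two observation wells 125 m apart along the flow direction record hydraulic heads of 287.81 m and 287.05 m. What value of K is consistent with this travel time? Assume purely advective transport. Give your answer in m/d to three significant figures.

Hydraulic gradient i = (287.81 − 287.05) / 125 = 0.76 / 125 = 0.006080
t = 12.4 years = 4526 d
v = L / t = 237 / 4526 = 0.05236 m/d
K = v · n / i = 0.05236 × 0.36 / 0.006080 = 3.10 m/d

3.10 m/d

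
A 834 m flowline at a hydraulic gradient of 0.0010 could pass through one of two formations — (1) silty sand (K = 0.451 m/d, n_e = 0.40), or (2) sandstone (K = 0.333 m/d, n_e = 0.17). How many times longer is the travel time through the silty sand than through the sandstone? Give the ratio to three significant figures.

Unit 1 (silty sand): v = 0.451×0.0010/0.40 = 0.001128 m/d, t = 834/0.001128 = 739700 d
Unit 2 (sandstone): v = 0.333×0.0010/0.17 = 0.001959 m/d, t = 834/0.001959 = 425800 d
t(silty sand) / t(sandstone) = 739700/425800 = 1.74

1.74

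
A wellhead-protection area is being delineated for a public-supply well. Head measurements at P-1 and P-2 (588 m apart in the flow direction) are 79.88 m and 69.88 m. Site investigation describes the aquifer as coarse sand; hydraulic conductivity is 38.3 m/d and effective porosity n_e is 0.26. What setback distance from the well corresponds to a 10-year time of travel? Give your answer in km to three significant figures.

Hydraulic gradient i = (79.88 − 69.88) / 588 = 10.00 / 588 = 0.01701
Specific discharge q = 38.3 × 0.01701 = 0.6514 m/d
Average linear velocity = 0.6514 / 0.26 = 2.505 m/d
T = 10 yr × 365 = 3650 d
L = v × T = 2.505 × 3650 = 9144 m
   = 9.14 km

9.14 km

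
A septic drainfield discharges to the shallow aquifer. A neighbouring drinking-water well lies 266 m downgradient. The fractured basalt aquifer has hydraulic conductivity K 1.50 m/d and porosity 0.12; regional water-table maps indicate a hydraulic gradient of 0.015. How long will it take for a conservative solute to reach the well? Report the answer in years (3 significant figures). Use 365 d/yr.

Darcy flux q = K·i = 1.50 × 0.015 = 0.02250 m/d
Average linear velocity = 0.02250 / 0.12 = 0.1875 m/d
t = L / v = 266 / 0.1875 = 1419 d
   = 1419 / 365 = 3.89 yr

3.89 years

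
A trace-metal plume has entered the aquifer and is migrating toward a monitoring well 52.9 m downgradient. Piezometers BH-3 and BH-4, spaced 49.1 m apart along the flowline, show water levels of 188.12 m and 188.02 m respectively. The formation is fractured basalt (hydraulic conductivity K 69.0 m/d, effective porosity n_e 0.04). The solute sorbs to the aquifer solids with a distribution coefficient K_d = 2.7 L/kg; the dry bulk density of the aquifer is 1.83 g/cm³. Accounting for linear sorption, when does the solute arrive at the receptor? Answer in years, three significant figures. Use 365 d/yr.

Hydraulic gradient i = (188.12 − 188.02) / 49.1 = 0.10 / 49.1 = 0.002037
Darcy flux q = K·i = 69.0 × 0.002037 = 0.1405 m/d
Seepage velocity v = q / n = 0.1405 / 0.04 = 3.513 m/d
Retardation R = 1 + ρ_b·K_d/n = 1 + 1.83×2.7/0.04 = 124.5
Contaminant velocity v_c = v/R = 3.513/124.5 = 0.02821 m/d
t = L/v_c = 52.9/0.02821 = 1875 d
   = 1875/365 = 5.14 yr

5.14 years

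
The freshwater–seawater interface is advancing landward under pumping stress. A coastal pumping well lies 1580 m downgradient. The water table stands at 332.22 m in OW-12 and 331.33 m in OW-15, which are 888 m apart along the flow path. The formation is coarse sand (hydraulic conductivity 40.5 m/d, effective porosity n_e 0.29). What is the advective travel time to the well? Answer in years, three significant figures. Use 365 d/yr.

Hydraulic gradient i = (332.22 − 331.33) / 888 = 0.89 / 888 = 0.001002
q = Ki = 40.5 × 0.001002 = 0.04059 m/d
Seepage velocity v = q / n = 0.04059 / 0.29 = 0.1400 m/d
t = L / v = 1580 / 0.1400 = 11290 d
   = 11290 / 365 = 30.9 yr

30.9 years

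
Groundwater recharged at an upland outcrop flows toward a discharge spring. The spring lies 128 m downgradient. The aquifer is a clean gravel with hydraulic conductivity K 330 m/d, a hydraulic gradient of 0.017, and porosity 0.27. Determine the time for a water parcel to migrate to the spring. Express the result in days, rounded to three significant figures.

q = Ki = 330 × 0.017 = 5.610 m/d
v = Ki/n = 330·0.017/0.27 = 20.78 m/d
t = L / v = 128 / 20.78 = 6.160 d

6.16 days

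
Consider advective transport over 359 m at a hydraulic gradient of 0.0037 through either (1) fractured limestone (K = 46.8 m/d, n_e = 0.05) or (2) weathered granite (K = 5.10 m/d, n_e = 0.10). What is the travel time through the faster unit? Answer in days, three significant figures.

Unit 1 (fractured limestone): v = 46.8×0.0037/0.05 = 3.463 m/d, t = 359/3.463 = 103.7 d
Unit 2 (weathered granite): v = 5.10×0.0037/0.10 = 0.1887 m/d, t = 359/0.1887 = 1902 d
Faster unit: t = 104 d

104 days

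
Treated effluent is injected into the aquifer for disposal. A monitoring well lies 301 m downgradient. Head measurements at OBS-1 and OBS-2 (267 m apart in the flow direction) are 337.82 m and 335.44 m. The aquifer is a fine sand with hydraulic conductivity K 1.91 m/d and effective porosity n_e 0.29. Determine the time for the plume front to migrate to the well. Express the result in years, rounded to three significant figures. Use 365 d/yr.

14.0 years

Hydraulic gradient i = (337.82 − 335.44) / 267 = 2.38 / 267 = 0.008914
Specific discharge q = 1.91 × 0.008914 = 0.01703 m/d
v_s = q/n_e = 0.01703/0.29 = 0.05871 m/d
t = L / v = 301 / 0.05871 = 5127 d
   = 5127 / 365 = 14.0 yr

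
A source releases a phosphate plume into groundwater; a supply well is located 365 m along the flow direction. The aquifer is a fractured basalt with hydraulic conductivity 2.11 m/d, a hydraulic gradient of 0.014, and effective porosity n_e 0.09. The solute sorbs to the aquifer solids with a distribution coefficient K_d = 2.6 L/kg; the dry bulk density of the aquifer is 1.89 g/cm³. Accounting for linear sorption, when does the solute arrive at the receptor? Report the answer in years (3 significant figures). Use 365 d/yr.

169 years

Specific discharge q = 2.11 × 0.014 = 0.02954 m/d
v_s = q/n_e = 0.02954/0.09 = 0.3282 m/d
Retardation R = 1 + ρ_b·K_d/n = 1 + 1.89×2.6/0.09 = 55.60
Contaminant velocity v_c = v/R = 0.3282/55.60 = 0.005903 m/d
t = L/v_c = 365/0.005903 = 61830 d
   = 61830/365 = 169 yr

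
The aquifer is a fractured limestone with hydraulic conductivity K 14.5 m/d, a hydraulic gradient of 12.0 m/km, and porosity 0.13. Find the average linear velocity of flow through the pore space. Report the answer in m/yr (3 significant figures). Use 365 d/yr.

489 m/yr

q = Ki = 14.5 × 0.012 = 0.1740 m/d
v = Ki/n = 14.5·0.012/0.13 = 1.338 m/d
   = 1.338 × 365 = 489 m/yr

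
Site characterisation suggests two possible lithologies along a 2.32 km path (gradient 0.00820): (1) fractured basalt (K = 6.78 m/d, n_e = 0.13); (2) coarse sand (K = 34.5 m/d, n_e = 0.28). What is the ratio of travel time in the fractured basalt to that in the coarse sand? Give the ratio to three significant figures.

2.36

Unit 1 (fractured basalt): v = 6.78×0.0082/0.13 = 0.4277 m/d, t = 2320/0.4277 = 5425 d
Unit 2 (coarse sand): v = 34.5×0.0082/0.28 = 1.010 m/d, t = 2320/1.010 = 2296 d
t(fractured basalt) / t(coarse sand) = 5425/2296 = 2.36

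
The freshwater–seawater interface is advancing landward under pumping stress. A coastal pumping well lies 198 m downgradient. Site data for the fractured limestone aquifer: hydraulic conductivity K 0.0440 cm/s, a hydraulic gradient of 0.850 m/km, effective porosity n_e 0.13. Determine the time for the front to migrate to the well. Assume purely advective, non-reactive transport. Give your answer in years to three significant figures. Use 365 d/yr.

2.18 years

K = 0.0440 cm/s × 864 = 38.02 m/d
Specific discharge q = 38.02 × 8.5e-4 = 0.03231 m/d
v_s = q/n_e = 0.03231/0.13 = 0.2486 m/d
t = L / v = 198 / 0.2486 = 796.6 d
   = 796.6 / 365 = 2.18 yr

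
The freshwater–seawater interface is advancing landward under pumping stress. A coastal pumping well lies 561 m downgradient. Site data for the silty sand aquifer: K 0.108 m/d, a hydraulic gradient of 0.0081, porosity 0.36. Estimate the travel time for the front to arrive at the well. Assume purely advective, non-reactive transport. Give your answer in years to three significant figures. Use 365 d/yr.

q = Ki = 0.108 × 0.0081 = 8.748e-4 m/d
Seepage velocity v = q / n = 8.748e-4 / 0.36 = 0.002430 m/d
t = L / v = 561 / 0.002430 = 230900 d
   = 230900 / 365 = 633 yr

633 years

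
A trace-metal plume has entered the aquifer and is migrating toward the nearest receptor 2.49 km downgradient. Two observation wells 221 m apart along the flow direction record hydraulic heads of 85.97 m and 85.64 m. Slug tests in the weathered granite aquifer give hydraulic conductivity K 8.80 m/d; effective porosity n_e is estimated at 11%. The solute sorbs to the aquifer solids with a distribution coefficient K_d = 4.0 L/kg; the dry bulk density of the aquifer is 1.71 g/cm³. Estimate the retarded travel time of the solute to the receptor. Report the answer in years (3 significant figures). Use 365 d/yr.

Hydraulic gradient i = (85.97 − 85.64) / 221 = 0.33 / 221 = 0.001493
Darcy flux q = K·i = 8.80 × 0.001493 = 0.01314 m/d
v_s = q/n_e = 0.01314/0.11 = 0.1195 m/d
Retardation R = 1 + ρ_b·K_d/n = 1 + 1.71×4.0/0.11 = 63.18
Contaminant velocity v_c = v/R = 0.1195/63.18 = 0.001891 m/d
L = 2.49 km = 2490 m
t = L/v_c = 2490/0.001891 = 1.317e6 d
   = 1.317e6/365 = 3610 yr

3610 years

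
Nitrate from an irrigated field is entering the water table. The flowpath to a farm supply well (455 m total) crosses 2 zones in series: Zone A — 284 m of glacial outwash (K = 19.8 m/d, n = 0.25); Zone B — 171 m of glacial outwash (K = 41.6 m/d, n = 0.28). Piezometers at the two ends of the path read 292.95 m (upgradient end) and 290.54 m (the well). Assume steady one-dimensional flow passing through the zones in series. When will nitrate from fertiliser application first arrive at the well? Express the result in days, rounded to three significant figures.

Total head drop ΔH = 292.95 − 290.54 = 2.41 m
Continuity: the same q passes through each zone, so ΔH = q·Σ(L_j/K_j) — the zones act as resistances in series.
Σ(L/K) = 284/19.8 + 171/41.6 = 14.34 + 4.111 = 18.45 d
q = ΔH / Σ(L/K) = 2.41 / 18.45 = 0.1306 m/d (same in every zone)
Zone A: v = q/n = 0.1306/0.25 = 0.5224 m/d → t_A = 284/0.5224 = 543.7 d
Zone B: v = q/n = 0.1306/0.28 = 0.4664 m/d → t_B = 171/0.4664 = 366.6 d
Total t = 543.7 + 366.6 = 910.3 d

910 days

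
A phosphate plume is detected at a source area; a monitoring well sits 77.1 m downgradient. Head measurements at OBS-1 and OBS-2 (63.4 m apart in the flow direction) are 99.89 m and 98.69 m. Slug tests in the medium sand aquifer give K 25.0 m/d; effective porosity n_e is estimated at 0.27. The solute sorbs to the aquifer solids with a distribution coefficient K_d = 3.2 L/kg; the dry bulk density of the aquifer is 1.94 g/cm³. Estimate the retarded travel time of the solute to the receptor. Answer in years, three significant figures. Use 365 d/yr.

2.89 years

Hydraulic gradient i = (99.89 − 98.69) / 63.4 = 1.20 / 63.4 = 0.01893
Specific discharge q = 25.0 × 0.01893 = 0.4732 m/d
v_s = q/n_e = 0.4732/0.27 = 1.753 m/d
Retardation R = 1 + ρ_b·K_d/n = 1 + 1.94×3.2/0.27 = 23.99
Contaminant velocity v_c = v/R = 1.753/23.99 = 0.07305 m/d
t = L/v_c = 77.1/0.07305 = 1056 d
   = 1056/365 = 2.89 yr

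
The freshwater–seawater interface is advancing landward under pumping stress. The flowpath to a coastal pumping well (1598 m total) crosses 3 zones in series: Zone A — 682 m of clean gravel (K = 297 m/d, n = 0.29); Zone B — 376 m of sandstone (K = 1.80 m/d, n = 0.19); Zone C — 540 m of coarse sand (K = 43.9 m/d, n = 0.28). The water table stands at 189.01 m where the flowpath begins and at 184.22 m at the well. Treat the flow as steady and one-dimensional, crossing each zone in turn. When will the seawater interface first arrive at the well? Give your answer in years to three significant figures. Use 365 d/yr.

Total head drop ΔH = 189.01 − 184.22 = 4.79 m
Continuity: the same q passes through each zone, so ΔH = q·Σ(L_j/K_j) — the zones act as resistances in series.
Σ(L/K) = 682/297 + 376/1.80 + 540/43.9 = 2.296 + 208.9 + 12.30 = 223.5 d
q = ΔH / Σ(L/K) = 4.79 / 223.5 = 0.02143 m/d (same in every zone)
Zone A: v = q/n = 0.02143/0.29 = 0.07391 m/d → t_A = 682/0.07391 = 9228 d
Zone B: v = q/n = 0.02143/0.19 = 0.1128 m/d → t_B = 376/0.1128 = 3333 d
Zone C: v = q/n = 0.02143/0.28 = 0.07655 m/d → t_C = 540/0.07655 = 7055 d
Total t = 9228 + 3333 + 7055 = 19620 d
   = 19620 / 365 = 53.7 yr

53.7 years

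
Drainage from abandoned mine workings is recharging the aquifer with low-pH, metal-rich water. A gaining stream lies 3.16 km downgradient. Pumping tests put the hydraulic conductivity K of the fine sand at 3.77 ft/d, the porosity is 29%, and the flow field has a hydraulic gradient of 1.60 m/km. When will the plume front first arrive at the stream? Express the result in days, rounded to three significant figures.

498000 days

K = 3.77 ft/d × 0.3048 = 1.149 m/d
q = Ki = 1.149 × 0.0016 = 0.001839 m/d
Seepage velocity v = q / n = 0.001839 / 0.29 = 0.006340 m/d
L = 3.16 km = 3160 m
t = L / v = 3160 / 0.006340 = 498400 d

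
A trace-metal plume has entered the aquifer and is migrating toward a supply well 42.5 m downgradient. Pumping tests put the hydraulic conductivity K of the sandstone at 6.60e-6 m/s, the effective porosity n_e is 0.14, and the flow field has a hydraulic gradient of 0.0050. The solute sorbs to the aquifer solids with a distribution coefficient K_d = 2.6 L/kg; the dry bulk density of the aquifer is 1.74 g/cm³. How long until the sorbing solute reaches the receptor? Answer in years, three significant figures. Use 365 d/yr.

190 years

K = 6.60e-6 m/s × 86400 s/d = 0.5702 m/d
q = Ki = 0.5702 × 0.0050 = 0.002851 m/d
v = Ki/n = 0.5702·0.0050/0.14 = 0.02037 m/d
Retardation R = 1 + ρ_b·K_d/n = 1 + 1.74×2.6/0.14 = 33.31
Contaminant velocity v_c = v/R = 0.02037/33.31 = 6.113e-4 m/d
t = L/v_c = 42.5/6.113e-4 = 69520 d
   = 69520/365 = 190 yr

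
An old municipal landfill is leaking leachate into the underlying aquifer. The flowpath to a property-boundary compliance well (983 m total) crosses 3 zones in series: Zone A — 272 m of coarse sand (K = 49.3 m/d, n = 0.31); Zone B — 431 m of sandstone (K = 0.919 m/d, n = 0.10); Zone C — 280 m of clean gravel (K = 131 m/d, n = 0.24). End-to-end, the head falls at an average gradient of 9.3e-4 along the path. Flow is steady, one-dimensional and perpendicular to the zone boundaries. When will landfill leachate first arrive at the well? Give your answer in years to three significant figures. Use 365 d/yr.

278 years

Continuity: the same q passes through each zone, so ΔH = q·Σ(L_j/K_j) — the zones act as resistances in series.
Σ(L/K) = 272/49.3 + 431/0.919 + 280/131 = 5.517 + 469.0 + 2.137 = 476.6 d
K_eq = L_total / Σ(L/K) = 983 / 476.6 = 2.062 m/d
q = K_eq · i = 2.062 × 9.3e-4 = 0.001918 m/d (same in every zone)
Zone A: v = q/n = 0.001918/0.31 = 0.006187 m/d → t_A = 272/0.006187 = 43960 d
Zone B: v = q/n = 0.001918/0.10 = 0.01918 m/d → t_B = 431/0.01918 = 22470 d
Zone C: v = q/n = 0.001918/0.24 = 0.007992 m/d → t_C = 280/0.007992 = 35040 d
Total t = 43960 + 22470 + 35040 = 101500 d
   = 101500 / 365 = 278 yr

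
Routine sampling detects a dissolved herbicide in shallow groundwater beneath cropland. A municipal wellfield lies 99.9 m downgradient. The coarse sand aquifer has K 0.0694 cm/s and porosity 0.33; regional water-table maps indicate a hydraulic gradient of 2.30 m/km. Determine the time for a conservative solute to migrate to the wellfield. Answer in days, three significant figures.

239 days

K = 0.0694 cm/s × 864 = 59.96 m/d
q = Ki = 59.96 × 0.0023 = 0.1379 m/d
Seepage velocity v = q / n = 0.1379 / 0.33 = 0.4179 m/d
t = L / v = 99.9 / 0.4179 = 239.0 d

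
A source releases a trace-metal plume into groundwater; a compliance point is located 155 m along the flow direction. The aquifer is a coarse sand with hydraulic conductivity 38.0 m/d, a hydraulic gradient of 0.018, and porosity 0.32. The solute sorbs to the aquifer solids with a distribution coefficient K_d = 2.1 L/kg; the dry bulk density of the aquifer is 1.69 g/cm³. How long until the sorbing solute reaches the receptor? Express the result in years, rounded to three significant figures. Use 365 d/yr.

2.40 years

Darcy flux q = K·i = 38.0 × 0.018 = 0.6840 m/d
Seepage velocity v = q / n = 0.6840 / 0.32 = 2.137 m/d
Retardation R = 1 + ρ_b·K_d/n = 1 + 1.69×2.1/0.32 = 12.09
Contaminant velocity v_c = v/R = 2.137/12.09 = 0.1768 m/d
t = L/v_c = 155/0.1768 = 876.7 d
   = 876.7/365 = 2.40 yr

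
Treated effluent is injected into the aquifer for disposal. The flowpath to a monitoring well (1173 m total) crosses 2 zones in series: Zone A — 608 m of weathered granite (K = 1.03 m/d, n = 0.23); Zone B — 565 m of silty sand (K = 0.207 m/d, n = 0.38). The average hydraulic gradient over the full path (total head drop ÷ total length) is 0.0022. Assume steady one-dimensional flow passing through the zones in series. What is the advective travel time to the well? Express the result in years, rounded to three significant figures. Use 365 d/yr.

Continuity: the same q passes through each zone, so ΔH = q·Σ(L_j/K_j) — the zones act as resistances in series.
Σ(L/K) = 608/1.03 + 565/0.207 = 590.3 + 2729 = 3320 d
K_eq = L_total / Σ(L/K) = 1173 / 3320 = 0.3533 m/d
q = K_eq · i = 0.3533 × 0.0022 = 7.773e-4 m/d (same in every zone)
Zone A: v = q/n = 7.773e-4/0.23 = 0.003380 m/d → t_A = 608/0.003380 = 179900 d
Zone B: v = q/n = 7.773e-4/0.38 = 0.002046 m/d → t_B = 565/0.002046 = 276200 d
Total t = 179900 + 276200 = 456100 d
   = 456100 / 365 = 1250 yr

1250 years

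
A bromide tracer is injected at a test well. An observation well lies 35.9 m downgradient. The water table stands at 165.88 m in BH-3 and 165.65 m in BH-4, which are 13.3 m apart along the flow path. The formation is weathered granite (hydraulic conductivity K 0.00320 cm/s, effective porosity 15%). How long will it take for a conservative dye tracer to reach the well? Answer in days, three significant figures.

113 days

Hydraulic gradient i = (165.88 − 165.65) / 13.3 = 0.23 / 13.3 = 0.01729
K = 0.00320 cm/s × 864 = 2.765 m/d
Darcy flux q = K·i = 2.765 × 0.01729 = 0.04781 m/d
v = Ki/n = 2.765·0.01729/0.15 = 0.3187 m/d
t = L / v = 35.9 / 0.3187 = 112.6 d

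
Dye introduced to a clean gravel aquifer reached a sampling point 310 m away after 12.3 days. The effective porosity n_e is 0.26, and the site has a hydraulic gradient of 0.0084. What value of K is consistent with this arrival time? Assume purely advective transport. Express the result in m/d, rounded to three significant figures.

v = L / t = 310 / 12.3 = 25.20 m/d
K = v · n / i = 25.20 × 0.26 / 0.0084 = 780 m/d

780 m/d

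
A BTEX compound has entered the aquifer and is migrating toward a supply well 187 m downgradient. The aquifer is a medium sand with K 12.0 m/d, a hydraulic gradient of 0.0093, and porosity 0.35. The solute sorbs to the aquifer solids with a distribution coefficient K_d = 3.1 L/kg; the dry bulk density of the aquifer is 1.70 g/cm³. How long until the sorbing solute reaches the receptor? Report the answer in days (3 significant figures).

9420 days

q = Ki = 12.0 × 0.0093 = 0.1116 m/d
v = Ki/n = 12.0·0.0093/0.35 = 0.3189 m/d
Retardation R = 1 + ρ_b·K_d/n = 1 + 1.70×3.1/0.35 = 16.06
Contaminant velocity v_c = v/R = 0.3189/16.06 = 0.01986 m/d
t = L/v_c = 187/0.01986 = 9417 d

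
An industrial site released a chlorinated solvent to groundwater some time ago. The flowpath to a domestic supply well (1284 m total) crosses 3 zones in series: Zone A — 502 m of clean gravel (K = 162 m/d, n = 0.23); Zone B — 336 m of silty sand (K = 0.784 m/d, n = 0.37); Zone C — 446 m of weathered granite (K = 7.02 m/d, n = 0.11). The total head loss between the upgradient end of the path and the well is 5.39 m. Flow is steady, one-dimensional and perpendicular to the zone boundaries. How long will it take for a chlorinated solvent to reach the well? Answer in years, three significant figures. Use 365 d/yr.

72.7 years

Continuity: the same q passes through each zone, so ΔH = q·Σ(L_j/K_j) — the zones act as resistances in series.
Σ(L/K) = 502/162 + 336/0.784 + 446/7.02 = 3.099 + 428.6 + 63.53 = 495.2 d
q = ΔH / Σ(L/K) = 5.39 / 495.2 = 0.01088 m/d (same in every zone)
Zone A: v = q/n = 0.01088/0.23 = 0.04732 m/d → t_A = 502/0.04732 = 10610 d
Zone B: v = q/n = 0.01088/0.37 = 0.02942 m/d → t_B = 336/0.02942 = 11420 d
Zone C: v = q/n = 0.01088/0.11 = 0.09895 m/d → t_C = 446/0.09895 = 4507 d
Total t = 10610 + 11420 + 4507 = 26540 d
   = 26540 / 365 = 72.7 yr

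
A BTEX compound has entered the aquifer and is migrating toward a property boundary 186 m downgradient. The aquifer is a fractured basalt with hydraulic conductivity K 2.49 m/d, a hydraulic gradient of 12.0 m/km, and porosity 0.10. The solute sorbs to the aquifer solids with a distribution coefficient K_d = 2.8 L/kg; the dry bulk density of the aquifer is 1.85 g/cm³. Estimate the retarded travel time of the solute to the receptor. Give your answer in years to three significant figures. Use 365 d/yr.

Specific discharge q = 2.49 × 0.012 = 0.02988 m/d
v_s = q/n_e = 0.02988/0.10 = 0.2988 m/d
Retardation R = 1 + ρ_b·K_d/n = 1 + 1.85×2.8/0.10 = 52.80
Contaminant velocity v_c = v/R = 0.2988/52.80 = 0.005659 m/d
t = L/v_c = 186/0.005659 = 32870 d
   = 32870/365 = 90.0 yr

90.0 years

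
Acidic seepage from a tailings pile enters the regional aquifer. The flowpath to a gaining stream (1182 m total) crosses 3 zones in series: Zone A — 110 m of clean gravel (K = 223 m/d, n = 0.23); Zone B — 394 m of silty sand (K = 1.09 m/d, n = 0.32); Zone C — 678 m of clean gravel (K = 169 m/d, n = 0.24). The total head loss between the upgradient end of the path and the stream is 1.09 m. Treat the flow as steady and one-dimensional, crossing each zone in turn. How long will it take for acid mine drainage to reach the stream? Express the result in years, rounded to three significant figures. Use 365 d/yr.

Continuity: the same q passes through each zone, so ΔH = q·Σ(L_j/K_j) — the zones act as resistances in series.
Σ(L/K) = 110/223 + 394/1.09 + 678/169 = 0.4933 + 361.5 + 4.012 = 366.0 d
q = ΔH / Σ(L/K) = 1.09 / 366.0 = 0.002978 m/d (same in every zone)
Zone A: v = q/n = 0.002978/0.23 = 0.01295 m/d → t_A = 110/0.01295 = 8495 d
Zone B: v = q/n = 0.002978/0.32 = 0.009307 m/d → t_B = 394/0.009307 = 42330 d
Zone C: v = q/n = 0.002978/0.24 = 0.01241 m/d → t_C = 678/0.01241 = 54630 d
Total t = 8495 + 42330 + 54630 = 105500 d
   = 105500 / 365 = 289 yr

289 years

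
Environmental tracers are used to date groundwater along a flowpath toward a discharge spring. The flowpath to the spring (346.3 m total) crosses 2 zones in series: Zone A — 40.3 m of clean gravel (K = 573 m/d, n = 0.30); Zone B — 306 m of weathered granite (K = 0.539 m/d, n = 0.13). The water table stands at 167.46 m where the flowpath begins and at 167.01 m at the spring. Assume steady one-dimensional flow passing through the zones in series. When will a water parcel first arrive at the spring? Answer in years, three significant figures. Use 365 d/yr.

179 years

Total head drop ΔH = 167.46 − 167.01 = 0.45 m
Continuity: the same q passes through each zone, so ΔH = q·Σ(L_j/K_j) — the zones act as resistances in series.
Σ(L/K) = 40.3/573 + 306/0.539 = 0.07033 + 567.7 = 567.8 d
q = ΔH / Σ(L/K) = 0.45 / 567.8 = 7.925e-4 m/d (same in every zone)
Zone A: v = q/n = 7.925e-4/0.30 = 0.002642 m/d → t_A = 40.3/0.002642 = 15250 d
Zone B: v = q/n = 7.925e-4/0.13 = 0.006097 m/d → t_B = 306/0.006097 = 50190 d
Total t = 15250 + 50190 = 65450 d
   = 65450 / 365 = 179 yr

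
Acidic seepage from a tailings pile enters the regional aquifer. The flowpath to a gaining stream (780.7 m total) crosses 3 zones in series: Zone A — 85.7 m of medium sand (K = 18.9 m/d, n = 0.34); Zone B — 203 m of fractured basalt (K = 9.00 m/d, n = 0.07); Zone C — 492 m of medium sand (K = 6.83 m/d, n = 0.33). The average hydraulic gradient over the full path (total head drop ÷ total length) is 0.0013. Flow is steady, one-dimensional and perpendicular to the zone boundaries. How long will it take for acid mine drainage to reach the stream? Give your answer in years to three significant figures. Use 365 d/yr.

55.0 years

Continuity: the same q passes through each zone, so ΔH = q·Σ(L_j/K_j) — the zones act as resistances in series.
Σ(L/K) = 85.7/18.9 + 203/9.00 + 492/6.83 = 4.534 + 22.56 + 72.04 = 99.13 d
K_eq = L_total / Σ(L/K) = 780.7 / 99.13 = 7.876 m/d
q = K_eq · i = 7.876 × 0.0013 = 0.01024 m/d (same in every zone)
Zone A: v = q/n = 0.01024/0.34 = 0.03011 m/d → t_A = 85.7/0.03011 = 2846 d
Zone B: v = q/n = 0.01024/0.07 = 0.1463 m/d → t_B = 203/0.1463 = 1388 d
Zone C: v = q/n = 0.01024/0.33 = 0.03103 m/d → t_C = 492/0.03103 = 15860 d
Total t = 2846 + 1388 + 15860 = 20090 d
   = 20090 / 365 = 55.0 yr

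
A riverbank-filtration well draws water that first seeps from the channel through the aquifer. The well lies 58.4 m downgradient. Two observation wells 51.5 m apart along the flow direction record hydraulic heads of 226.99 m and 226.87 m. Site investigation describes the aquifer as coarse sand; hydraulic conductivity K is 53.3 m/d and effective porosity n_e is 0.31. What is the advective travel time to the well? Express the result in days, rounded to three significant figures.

Hydraulic gradient i = (226.99 − 226.87) / 51.5 = 0.12 / 51.5 = 0.002330
Darcy flux q = K·i = 53.3 × 0.002330 = 0.1242 m/d
Average linear velocity = 0.1242 / 0.31 = 0.4006 m/d
t = L / v = 58.4 / 0.4006 = 145.8 d

146 days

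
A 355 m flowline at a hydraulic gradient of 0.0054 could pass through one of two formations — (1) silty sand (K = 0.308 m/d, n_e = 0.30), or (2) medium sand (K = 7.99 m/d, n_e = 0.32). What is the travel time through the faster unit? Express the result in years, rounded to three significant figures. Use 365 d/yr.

7.21 years

Unit 1 (silty sand): v = 0.308×0.0054/0.30 = 0.005544 m/d, t = 355/0.005544 = 64030 d
Unit 2 (medium sand): v = 7.99×0.0054/0.32 = 0.1348 m/d, t = 355/0.1348 = 2633 d
Faster: 2633 d / 365 = 7.21 yr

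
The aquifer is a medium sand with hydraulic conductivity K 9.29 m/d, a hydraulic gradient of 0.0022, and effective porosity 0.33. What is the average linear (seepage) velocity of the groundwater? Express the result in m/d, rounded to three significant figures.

Darcy flux q = K·i = 9.29 × 0.0022 = 0.02044 m/d
Average linear velocity = 0.02044 / 0.33 = 0.06193 m/d

0.0619 m/d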